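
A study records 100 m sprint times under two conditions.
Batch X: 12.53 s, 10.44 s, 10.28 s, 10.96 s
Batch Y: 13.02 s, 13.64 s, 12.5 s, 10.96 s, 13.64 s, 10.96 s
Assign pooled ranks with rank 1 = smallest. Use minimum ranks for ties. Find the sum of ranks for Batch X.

13

Sorted (ascending): 10.28, 10.44, 10.96, 10.96, 10.96, 12.5, 12.53, 13.02, 13.64, 13.64
The 3 values of 10.96 occupy positions 3–5 → each gets rank 3.
The 2 values of 13.64 occupy positions 9–10 → each gets rank 9.
Batch X values → pooled ranks: 12.53→7, 10.44→2, 10.28→1, 10.96→3
Rank sum = 7 + 2 + 1 + 3 = 13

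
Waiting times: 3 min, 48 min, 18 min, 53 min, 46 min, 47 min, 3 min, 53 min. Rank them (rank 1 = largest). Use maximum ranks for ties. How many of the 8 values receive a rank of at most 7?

Sorted (descending): 53, 53, 48, 47, 46, 18, 3, 3
The 2 values of 53 occupy positions 1–2 → each gets rank 2.
The 2 values of 3 occupy positions 7–8 → each gets rank 8.
Ranks ≤ 7: {2, 2, 3, 4, 5, 6} → 6 values.

6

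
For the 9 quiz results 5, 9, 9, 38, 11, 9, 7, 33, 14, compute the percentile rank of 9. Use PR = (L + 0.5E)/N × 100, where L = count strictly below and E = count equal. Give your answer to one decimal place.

38.9

N = 9.
Strictly below 9: 2. Equal to 9: 3.
PR = (2 + 0.5·3)/9 × 100 = 38.9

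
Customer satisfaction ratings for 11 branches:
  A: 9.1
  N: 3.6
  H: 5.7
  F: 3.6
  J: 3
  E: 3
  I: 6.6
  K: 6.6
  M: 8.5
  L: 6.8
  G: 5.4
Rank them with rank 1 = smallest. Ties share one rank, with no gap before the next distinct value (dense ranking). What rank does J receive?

1

Sorted (ascending): 3, 3, 3.6, 3.6, 5.4, 5.7, 6.6, 6.6, 6.8, 8.5, 9.1
The 2 values of 3 share dense rank 1.
The 2 values of 3.6 share dense rank 2.
The 2 values of 6.6 share dense rank 5.
Remaining distinct values take the next consecutive integers.
J has value 3 → rank 1.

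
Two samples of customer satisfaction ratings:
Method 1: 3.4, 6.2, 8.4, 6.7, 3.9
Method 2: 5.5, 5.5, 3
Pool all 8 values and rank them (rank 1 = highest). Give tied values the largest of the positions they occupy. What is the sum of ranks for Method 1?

Sorted (descending): 8.4, 6.7, 6.2, 5.5, 5.5, 3.9, 3.4, 3
The 2 values of 5.5 occupy positions 4–5 → each gets rank 5.
Method 1 values → pooled ranks: 3.4→7, 6.2→3, 8.4→1, 6.7→2, 3.9→6
Rank sum = 7 + 3 + 1 + 2 + 6 = 19

19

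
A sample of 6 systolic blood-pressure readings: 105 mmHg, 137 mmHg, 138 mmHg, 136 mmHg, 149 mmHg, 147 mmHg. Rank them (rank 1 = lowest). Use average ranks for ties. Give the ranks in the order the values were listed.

Sorted (ascending): 105, 136, 137, 138, 147, 149
No ties — each value takes its position as its rank.

1, 3, 4, 2, 6, 5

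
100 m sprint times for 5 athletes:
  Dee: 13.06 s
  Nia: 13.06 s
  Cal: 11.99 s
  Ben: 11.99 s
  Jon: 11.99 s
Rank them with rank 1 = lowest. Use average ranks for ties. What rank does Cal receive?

Sorted (ascending): 11.99, 11.99, 11.99, 13.06, 13.06
The 3 values of 11.99 occupy positions 1–3 → average rank 2.
The 2 values of 13.06 occupy positions 4–5 → average rank (4+5)/2 = 4.5.
Cal has value 11.99 s → rank 2.

2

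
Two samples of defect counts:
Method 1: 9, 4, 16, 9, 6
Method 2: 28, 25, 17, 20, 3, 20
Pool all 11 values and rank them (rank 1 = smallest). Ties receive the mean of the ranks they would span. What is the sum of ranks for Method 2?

46

Sorted (ascending): 3, 4, 6, 9, 9, 16, 17, 20, 20, 25, 28
The 2 values of 9 occupy positions 4–5 → average rank (4+5)/2 = 4.5.
The 2 values of 20 occupy positions 8–9 → average rank (8+9)/2 = 8.5.
Method 2 values → pooled ranks: 28→11, 25→10, 17→7, 20→8.5, 3→1, 20→8.5
Rank sum = 11 + 10 + 7 + 8.5 + 1 + 8.5 = 46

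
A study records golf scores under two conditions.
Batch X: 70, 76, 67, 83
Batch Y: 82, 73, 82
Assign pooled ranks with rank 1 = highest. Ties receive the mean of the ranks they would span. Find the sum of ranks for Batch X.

Sorted (descending): 83, 82, 82, 76, 73, 70, 67
The 2 values of 82 occupy positions 2–3 → average rank (2+3)/2 = 2.5.
Batch X values → pooled ranks: 70→6, 76→4, 67→7, 83→1
Rank sum = 6 + 4 + 7 + 1 = 18

18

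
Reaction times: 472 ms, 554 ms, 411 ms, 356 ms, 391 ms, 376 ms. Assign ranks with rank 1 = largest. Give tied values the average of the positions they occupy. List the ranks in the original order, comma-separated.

2, 1, 3, 6, 4, 5

Sorted (descending): 554, 472, 411, 391, 376, 356
No ties — each value takes its position as its rank.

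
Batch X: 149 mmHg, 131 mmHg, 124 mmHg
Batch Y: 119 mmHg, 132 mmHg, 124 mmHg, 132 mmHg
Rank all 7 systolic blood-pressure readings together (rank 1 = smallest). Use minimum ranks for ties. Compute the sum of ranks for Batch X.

Sorted (ascending): 119, 124, 124, 131, 132, 132, 149
The 2 values of 124 occupy positions 2–3 → each gets rank 2.
The 2 values of 132 occupy positions 5–6 → each gets rank 5.
Batch X values → pooled ranks: 149→7, 131→4, 124→2
Rank sum = 7 + 4 + 2 = 13

13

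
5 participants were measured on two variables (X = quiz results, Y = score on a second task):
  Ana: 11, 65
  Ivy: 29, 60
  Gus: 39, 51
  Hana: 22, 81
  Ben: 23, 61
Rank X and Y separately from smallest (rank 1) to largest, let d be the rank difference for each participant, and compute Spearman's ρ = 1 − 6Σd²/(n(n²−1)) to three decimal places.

Ranks of variable 1: 1, 4, 5, 2, 3
Ranks of variable 2: 4, 2, 1, 5, 3
d = r₁ − r₂: -3, 2, 4, -3, 0
d²: 9, 4, 16, 9, 0; Σd² = 38
ρ = 1 − 6·38/(5·24) = 1 − 228/120 = -0.900

-0.900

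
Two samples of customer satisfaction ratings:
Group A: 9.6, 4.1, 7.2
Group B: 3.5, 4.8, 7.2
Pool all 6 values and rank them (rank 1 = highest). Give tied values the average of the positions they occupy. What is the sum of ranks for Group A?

Sorted (descending): 9.6, 7.2, 7.2, 4.8, 4.1, 3.5
The 2 values of 7.2 occupy positions 2–3 → average rank (2+3)/2 = 2.5.
Group A values → pooled ranks: 9.6→1, 4.1→5, 7.2→2.5
Rank sum = 1 + 5 + 2.5 = 8.5

8.5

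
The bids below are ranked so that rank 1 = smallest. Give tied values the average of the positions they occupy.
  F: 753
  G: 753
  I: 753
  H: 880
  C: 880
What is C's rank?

Sorted (ascending): 753, 753, 753, 880, 880
The 3 values of 753 occupy positions 1–3 → average rank 2.
The 2 values of 880 occupy positions 4–5 → average rank (4+5)/2 = 4.5.
C has value 880 → rank 4.5.

4.5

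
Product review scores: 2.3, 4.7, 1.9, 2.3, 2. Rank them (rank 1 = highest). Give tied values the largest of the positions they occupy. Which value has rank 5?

Sorted (descending): 4.7, 2.3, 2.3, 2, 1.9
The 2 values of 2.3 occupy positions 2–3 → each gets rank 3.
Rank 5 → value 1.9.

1.9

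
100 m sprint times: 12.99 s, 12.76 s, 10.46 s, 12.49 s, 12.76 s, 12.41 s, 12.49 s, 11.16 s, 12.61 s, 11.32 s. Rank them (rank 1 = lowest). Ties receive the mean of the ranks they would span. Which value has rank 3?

Sorted (ascending): 10.46, 11.16, 11.32, 12.41, 12.49, 12.49, 12.61, 12.76, 12.76, 12.99
The 2 values of 12.49 occupy positions 5–6 → average rank (5+6)/2 = 5.5.
The 2 values of 12.76 occupy positions 8–9 → average rank (8+9)/2 = 8.5.
Rank 3 → value 11.32.

11.32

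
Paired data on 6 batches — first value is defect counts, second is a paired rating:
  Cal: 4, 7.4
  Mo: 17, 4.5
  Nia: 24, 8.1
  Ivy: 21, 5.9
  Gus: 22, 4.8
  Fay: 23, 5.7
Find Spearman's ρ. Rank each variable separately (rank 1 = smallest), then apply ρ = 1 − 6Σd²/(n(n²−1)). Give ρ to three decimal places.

Ranks of variable 1: 1, 2, 6, 3, 4, 5
Ranks of variable 2: 5, 1, 6, 4, 2, 3
d = r₁ − r₂: -4, 1, 0, -1, 2, 2
d²: 16, 1, 0, 1, 4, 4; Σd² = 26
ρ = 1 − 6·26/(6·35) = 1 − 156/210 = 0.257

0.257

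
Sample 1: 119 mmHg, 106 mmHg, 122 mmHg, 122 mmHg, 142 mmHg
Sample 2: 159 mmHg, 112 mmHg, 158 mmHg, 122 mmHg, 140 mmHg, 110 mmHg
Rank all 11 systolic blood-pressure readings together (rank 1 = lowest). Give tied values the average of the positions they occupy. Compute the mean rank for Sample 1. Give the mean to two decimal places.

5.20

Sorted (ascending): 106, 110, 112, 119, 122, 122, 122, 140, 142, 158, 159
The 3 values of 122 occupy positions 5–7 → average rank 6.
Sample 1 values → pooled ranks: 119→4, 106→1, 122→6, 122→6, 142→9
Mean rank = (4 + 1 + 6 + 6 + 9) / 5 = 5.20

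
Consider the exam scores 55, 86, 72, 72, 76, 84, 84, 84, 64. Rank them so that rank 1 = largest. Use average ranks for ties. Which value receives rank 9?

Sorted (descending): 86, 84, 84, 84, 76, 72, 72, 64, 55
The 3 values of 84 occupy positions 2–4 → average rank 3.
The 2 values of 72 occupy positions 6–7 → average rank (6+7)/2 = 6.5.
Rank 9 → value 55.

55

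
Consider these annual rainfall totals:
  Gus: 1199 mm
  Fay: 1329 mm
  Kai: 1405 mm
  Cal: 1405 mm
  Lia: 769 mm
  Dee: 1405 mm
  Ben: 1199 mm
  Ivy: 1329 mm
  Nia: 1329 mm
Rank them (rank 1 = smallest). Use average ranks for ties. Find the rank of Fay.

Sorted (ascending): 769, 1199, 1199, 1329, 1329, 1329, 1405, 1405, 1405
The 2 values of 1199 occupy positions 2–3 → average rank (2+3)/2 = 2.5.
The 3 values of 1329 occupy positions 4–6 → average rank 5.
The 3 values of 1405 occupy positions 7–9 → average rank 8.
Fay has value 1329 mm → rank 5.

5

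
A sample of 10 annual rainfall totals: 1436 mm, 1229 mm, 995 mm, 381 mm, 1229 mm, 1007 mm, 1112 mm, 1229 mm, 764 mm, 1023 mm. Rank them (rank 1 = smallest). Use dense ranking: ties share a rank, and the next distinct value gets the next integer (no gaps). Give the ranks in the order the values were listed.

Sorted (ascending): 381, 764, 995, 1007, 1023, 1112, 1229, 1229, 1229, 1436
The 3 values of 1229 share dense rank 7.
Remaining distinct values take the next consecutive integers.

8, 7, 3, 1, 7, 4, 6, 7, 2, 5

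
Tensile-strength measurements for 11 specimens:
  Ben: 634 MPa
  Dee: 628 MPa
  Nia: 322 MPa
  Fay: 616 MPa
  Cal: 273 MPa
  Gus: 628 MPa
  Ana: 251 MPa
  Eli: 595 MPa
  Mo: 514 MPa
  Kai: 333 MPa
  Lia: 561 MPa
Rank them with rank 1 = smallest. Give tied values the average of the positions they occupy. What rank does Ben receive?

11

Sorted (ascending): 251, 273, 322, 333, 514, 561, 595, 616, 628, 628, 634
The 2 values of 628 occupy positions 9–10 → average rank (9+10)/2 = 9.5.
Ben has value 634 MPa → rank 11.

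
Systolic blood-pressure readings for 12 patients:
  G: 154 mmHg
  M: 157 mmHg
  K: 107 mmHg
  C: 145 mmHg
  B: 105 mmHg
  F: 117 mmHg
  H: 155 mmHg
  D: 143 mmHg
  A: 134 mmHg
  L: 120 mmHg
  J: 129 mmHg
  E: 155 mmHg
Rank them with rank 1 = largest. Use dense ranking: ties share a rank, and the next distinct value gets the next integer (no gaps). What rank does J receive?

Sorted (descending): 157, 155, 155, 154, 145, 143, 134, 129, 120, 117, 107, 105
The 2 values of 155 share dense rank 2.
Remaining distinct values take the next consecutive integers.
J has value 129 mmHg → rank 7.

7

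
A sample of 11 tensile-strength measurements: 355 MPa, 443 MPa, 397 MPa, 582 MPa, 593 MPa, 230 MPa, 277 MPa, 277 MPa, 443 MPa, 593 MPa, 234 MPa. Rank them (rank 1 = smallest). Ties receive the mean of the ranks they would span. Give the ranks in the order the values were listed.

Sorted (ascending): 230, 234, 277, 277, 355, 397, 443, 443, 582, 593, 593
The 2 values of 277 occupy positions 3–4 → average rank (3+4)/2 = 3.5.
The 2 values of 443 occupy positions 7–8 → average rank (7+8)/2 = 7.5.
The 2 values of 593 occupy positions 10–11 → average rank (10+11)/2 = 10.5.

5, 7.5, 6, 9, 10.5, 1, 3.5, 3.5, 7.5, 10.5, 2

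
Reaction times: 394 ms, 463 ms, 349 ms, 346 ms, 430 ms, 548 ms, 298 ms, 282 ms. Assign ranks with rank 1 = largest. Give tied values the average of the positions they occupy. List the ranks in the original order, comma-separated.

4, 2, 5, 6, 3, 1, 7, 8

Sorted (descending): 548, 463, 430, 394, 349, 346, 298, 282
No ties — each value takes its position as its rank.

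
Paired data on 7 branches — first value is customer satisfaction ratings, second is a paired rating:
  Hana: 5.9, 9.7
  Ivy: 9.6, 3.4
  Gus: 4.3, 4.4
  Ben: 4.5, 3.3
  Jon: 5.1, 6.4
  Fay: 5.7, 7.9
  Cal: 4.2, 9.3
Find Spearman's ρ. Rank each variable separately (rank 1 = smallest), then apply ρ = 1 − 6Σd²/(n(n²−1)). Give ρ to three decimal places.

0.000

Ranks of variable 1: 6, 7, 2, 3, 4, 5, 1
Ranks of variable 2: 7, 2, 3, 1, 4, 5, 6
d = r₁ − r₂: -1, 5, -1, 2, 0, 0, -5
d²: 1, 25, 1, 4, 0, 0, 25; Σd² = 56
ρ = 1 − 6·56/(7·48) = 1 − 336/336 = 0.000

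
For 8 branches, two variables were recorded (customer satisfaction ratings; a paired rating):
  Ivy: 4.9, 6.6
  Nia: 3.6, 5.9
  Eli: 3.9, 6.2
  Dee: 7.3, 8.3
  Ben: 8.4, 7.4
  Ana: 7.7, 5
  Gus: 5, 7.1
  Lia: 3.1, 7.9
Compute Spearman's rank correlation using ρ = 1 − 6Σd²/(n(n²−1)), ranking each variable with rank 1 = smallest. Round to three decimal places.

0.048

Ranks of variable 1: 4, 2, 3, 6, 8, 7, 5, 1
Ranks of variable 2: 4, 2, 3, 8, 6, 1, 5, 7
d = r₁ − r₂: 0, 0, 0, -2, 2, 6, 0, -6
d²: 0, 0, 0, 4, 4, 36, 0, 36; Σd² = 80
ρ = 1 − 6·80/(8·63) = 1 − 480/504 = 0.048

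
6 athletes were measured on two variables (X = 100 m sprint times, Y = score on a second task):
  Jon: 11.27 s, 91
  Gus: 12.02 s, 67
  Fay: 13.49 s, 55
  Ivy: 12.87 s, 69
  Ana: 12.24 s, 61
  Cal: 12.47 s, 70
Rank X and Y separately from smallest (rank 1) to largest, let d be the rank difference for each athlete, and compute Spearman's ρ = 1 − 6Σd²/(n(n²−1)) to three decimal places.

-0.543

Ranks of variable 1: 1, 2, 6, 5, 3, 4
Ranks of variable 2: 6, 3, 1, 4, 2, 5
d = r₁ − r₂: -5, -1, 5, 1, 1, -1
d²: 25, 1, 25, 1, 1, 1; Σd² = 54
ρ = 1 − 6·54/(6·35) = 1 − 324/210 = -0.543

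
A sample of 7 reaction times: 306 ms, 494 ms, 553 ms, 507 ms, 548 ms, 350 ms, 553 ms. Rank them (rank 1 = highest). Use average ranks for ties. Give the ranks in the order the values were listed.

7, 5, 1.5, 4, 3, 6, 1.5

Sorted (descending): 553, 553, 548, 507, 494, 350, 306
The 2 values of 553 occupy positions 1–2 → average rank (1+2)/2 = 1.5.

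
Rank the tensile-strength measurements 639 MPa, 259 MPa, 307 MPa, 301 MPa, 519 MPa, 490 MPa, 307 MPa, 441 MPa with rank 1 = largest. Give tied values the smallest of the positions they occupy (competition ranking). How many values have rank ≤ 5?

6

Sorted (descending): 639, 519, 490, 441, 307, 307, 301, 259
The 2 values of 307 occupy positions 5–6 → each gets rank 5.
Ranks ≤ 5: {1, 2, 3, 4, 5, 5} → 6 values.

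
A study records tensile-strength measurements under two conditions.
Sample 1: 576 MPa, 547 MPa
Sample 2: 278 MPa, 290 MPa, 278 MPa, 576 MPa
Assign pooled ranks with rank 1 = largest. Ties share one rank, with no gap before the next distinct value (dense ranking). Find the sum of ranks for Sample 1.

3

Sorted (descending): 576, 576, 547, 290, 278, 278
The 2 values of 576 share dense rank 1.
The 2 values of 278 share dense rank 4.
Remaining distinct values take the next consecutive integers.
Sample 1 values → pooled ranks: 576→1, 547→2
Rank sum = 1 + 2 = 3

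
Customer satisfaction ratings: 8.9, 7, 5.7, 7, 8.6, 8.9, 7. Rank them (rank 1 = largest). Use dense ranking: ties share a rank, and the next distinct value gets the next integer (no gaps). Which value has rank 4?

5.7

Sorted (descending): 8.9, 8.9, 8.6, 7, 7, 7, 5.7
The 2 values of 8.9 share dense rank 1.
The 3 values of 7 share dense rank 3.
Remaining distinct values take the next consecutive integers.
Rank 4 → value 5.7.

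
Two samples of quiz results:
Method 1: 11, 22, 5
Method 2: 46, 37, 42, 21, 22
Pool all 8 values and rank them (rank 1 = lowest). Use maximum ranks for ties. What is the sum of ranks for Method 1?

Sorted (ascending): 5, 11, 21, 22, 22, 37, 42, 46
The 2 values of 22 occupy positions 4–5 → each gets rank 5.
Method 1 values → pooled ranks: 11→2, 22→5, 5→1
Rank sum = 2 + 5 + 1 = 8

8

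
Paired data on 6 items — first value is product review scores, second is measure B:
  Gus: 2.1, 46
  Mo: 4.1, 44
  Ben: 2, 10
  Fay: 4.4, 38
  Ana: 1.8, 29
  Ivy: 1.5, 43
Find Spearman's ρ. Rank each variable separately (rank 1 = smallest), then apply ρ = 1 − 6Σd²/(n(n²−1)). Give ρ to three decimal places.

0.257

Ranks of variable 1: 4, 5, 3, 6, 2, 1
Ranks of variable 2: 6, 5, 1, 3, 2, 4
d = r₁ − r₂: -2, 0, 2, 3, 0, -3
d²: 4, 0, 4, 9, 0, 9; Σd² = 26
ρ = 1 − 6·26/(6·35) = 1 − 156/210 = 0.257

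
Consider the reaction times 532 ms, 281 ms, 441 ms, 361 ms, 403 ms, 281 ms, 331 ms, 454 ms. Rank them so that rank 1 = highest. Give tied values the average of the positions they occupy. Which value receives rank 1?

Sorted (descending): 532, 454, 441, 403, 361, 331, 281, 281
The 2 values of 281 occupy positions 7–8 → average rank (7+8)/2 = 7.5.
Rank 1 → value 532.

532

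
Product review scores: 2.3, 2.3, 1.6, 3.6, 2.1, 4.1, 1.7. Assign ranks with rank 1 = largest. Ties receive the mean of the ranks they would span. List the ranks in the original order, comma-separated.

3.5, 3.5, 7, 2, 5, 1, 6

Sorted (descending): 4.1, 3.6, 2.3, 2.3, 2.1, 1.7, 1.6
The 2 values of 2.3 occupy positions 3–4 → average rank (3+4)/2 = 3.5.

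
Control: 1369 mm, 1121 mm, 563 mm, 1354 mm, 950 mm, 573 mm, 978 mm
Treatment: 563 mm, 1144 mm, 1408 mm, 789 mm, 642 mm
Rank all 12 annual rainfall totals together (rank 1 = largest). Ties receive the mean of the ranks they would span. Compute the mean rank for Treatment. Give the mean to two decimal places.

Sorted (descending): 1408, 1369, 1354, 1144, 1121, 978, 950, 789, 642, 573, 563, 563
The 2 values of 563 occupy positions 11–12 → average rank (11+12)/2 = 11.5.
Treatment values → pooled ranks: 563→11.5, 1144→4, 1408→1, 789→8, 642→9
Mean rank = (11.5 + 4 + 1 + 8 + 9) / 5 = 6.70

6.70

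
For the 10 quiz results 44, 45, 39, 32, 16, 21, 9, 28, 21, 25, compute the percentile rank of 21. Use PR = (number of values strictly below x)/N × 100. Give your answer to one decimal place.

20.0

N = 10.
Strictly below 21: 2. Equal to 21: 2.
PR = 2/10 × 100 = 20.0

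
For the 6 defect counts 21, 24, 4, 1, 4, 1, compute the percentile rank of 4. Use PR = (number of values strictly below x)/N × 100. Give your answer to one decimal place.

33.3

N = 6.
Strictly below 4: 2. Equal to 4: 2.
PR = 2/6 × 100 = 33.3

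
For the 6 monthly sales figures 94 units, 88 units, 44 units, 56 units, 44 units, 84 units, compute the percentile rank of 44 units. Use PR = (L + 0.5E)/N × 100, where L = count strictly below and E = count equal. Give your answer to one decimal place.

16.7

N = 6.
Strictly below 44: 0. Equal to 44: 2.
PR = (0 + 0.5·2)/6 × 100 = 16.7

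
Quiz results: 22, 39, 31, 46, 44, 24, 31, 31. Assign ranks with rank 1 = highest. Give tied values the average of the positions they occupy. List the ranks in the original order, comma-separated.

8, 3, 5, 1, 2, 7, 5, 5

Sorted (descending): 46, 44, 39, 31, 31, 31, 24, 22
The 3 values of 31 occupy positions 4–6 → average rank 5.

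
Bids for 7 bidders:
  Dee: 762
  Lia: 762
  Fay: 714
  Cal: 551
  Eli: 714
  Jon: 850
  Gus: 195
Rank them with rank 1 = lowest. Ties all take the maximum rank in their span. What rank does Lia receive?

Sorted (ascending): 195, 551, 714, 714, 762, 762, 850
The 2 values of 714 occupy positions 3–4 → each gets rank 4.
The 2 values of 762 occupy positions 5–6 → each gets rank 6.
Lia has value 762 → rank 6.

6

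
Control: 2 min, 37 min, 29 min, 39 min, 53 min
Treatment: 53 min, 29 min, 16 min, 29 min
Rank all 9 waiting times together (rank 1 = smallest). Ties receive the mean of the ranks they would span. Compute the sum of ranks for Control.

Sorted (ascending): 2, 16, 29, 29, 29, 37, 39, 53, 53
The 3 values of 29 occupy positions 3–5 → average rank 4.
The 2 values of 53 occupy positions 8–9 → average rank (8+9)/2 = 8.5.
Control values → pooled ranks: 2→1, 37→6, 29→4, 39→7, 53→8.5
Rank sum = 1 + 6 + 4 + 7 + 8.5 = 26.5

26.5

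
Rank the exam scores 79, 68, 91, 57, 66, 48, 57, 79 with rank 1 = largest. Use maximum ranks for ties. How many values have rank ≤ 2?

1

Sorted (descending): 91, 79, 79, 68, 66, 57, 57, 48
The 2 values of 79 occupy positions 2–3 → each gets rank 3.
The 2 values of 57 occupy positions 6–7 → each gets rank 7.
Ranks ≤ 2: {1} → 1 value.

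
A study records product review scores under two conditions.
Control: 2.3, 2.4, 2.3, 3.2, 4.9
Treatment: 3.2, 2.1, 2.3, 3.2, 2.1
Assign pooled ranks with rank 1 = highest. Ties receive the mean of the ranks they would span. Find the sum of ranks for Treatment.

Sorted (descending): 4.9, 3.2, 3.2, 3.2, 2.4, 2.3, 2.3, 2.3, 2.1, 2.1
The 3 values of 3.2 occupy positions 2–4 → average rank 3.
The 3 values of 2.3 occupy positions 6–8 → average rank 7.
The 2 values of 2.1 occupy positions 9–10 → average rank (9+10)/2 = 9.5.
Treatment values → pooled ranks: 3.2→3, 2.1→9.5, 2.3→7, 3.2→3, 2.1→9.5
Rank sum = 3 + 9.5 + 7 + 3 + 9.5 = 32

32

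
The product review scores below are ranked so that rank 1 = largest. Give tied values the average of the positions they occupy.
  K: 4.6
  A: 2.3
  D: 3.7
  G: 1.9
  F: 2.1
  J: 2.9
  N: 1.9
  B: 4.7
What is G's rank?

Sorted (descending): 4.7, 4.6, 3.7, 2.9, 2.3, 2.1, 1.9, 1.9
The 2 values of 1.9 occupy positions 7–8 → average rank (7+8)/2 = 7.5.
G has value 1.9 → rank 7.5.

7.5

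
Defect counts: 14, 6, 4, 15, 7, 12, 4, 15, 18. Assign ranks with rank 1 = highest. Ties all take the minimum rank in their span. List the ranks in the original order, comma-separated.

Sorted (descending): 18, 15, 15, 14, 12, 7, 6, 4, 4
The 2 values of 15 occupy positions 2–3 → each gets rank 2.
The 2 values of 4 occupy positions 8–9 → each gets rank 8.

4, 7, 8, 2, 6, 5, 8, 2, 1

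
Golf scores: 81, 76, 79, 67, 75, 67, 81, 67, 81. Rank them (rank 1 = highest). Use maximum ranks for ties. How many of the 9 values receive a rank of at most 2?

Sorted (descending): 81, 81, 81, 79, 76, 75, 67, 67, 67
The 3 values of 81 occupy positions 1–3 → each gets rank 3.
The 3 values of 67 occupy positions 7–9 → each gets rank 9.
Ranks ≤ 2: {} → 0 values.

0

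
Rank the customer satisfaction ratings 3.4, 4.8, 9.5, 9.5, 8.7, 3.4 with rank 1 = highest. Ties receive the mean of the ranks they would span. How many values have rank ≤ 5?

Sorted (descending): 9.5, 9.5, 8.7, 4.8, 3.4, 3.4
The 2 values of 9.5 occupy positions 1–2 → average rank (1+2)/2 = 1.5.
The 2 values of 3.4 occupy positions 5–6 → average rank (5+6)/2 = 5.5.
Ranks ≤ 5: {1.5, 1.5, 3, 4} → 4 values.

4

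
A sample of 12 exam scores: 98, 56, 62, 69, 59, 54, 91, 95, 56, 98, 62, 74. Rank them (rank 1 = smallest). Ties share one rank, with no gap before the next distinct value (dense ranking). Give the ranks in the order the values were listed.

9, 2, 4, 5, 3, 1, 7, 8, 2, 9, 4, 6

Sorted (ascending): 54, 56, 56, 59, 62, 62, 69, 74, 91, 95, 98, 98
The 2 values of 56 share dense rank 2.
The 2 values of 62 share dense rank 4.
The 2 values of 98 share dense rank 9.
Remaining distinct values take the next consecutive integers.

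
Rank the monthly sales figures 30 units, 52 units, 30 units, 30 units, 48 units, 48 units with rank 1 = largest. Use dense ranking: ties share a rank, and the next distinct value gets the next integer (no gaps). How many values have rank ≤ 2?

3

Sorted (descending): 52, 48, 48, 30, 30, 30
The 2 values of 48 share dense rank 2.
The 3 values of 30 share dense rank 3.
Remaining distinct values take the next consecutive integers.
Ranks ≤ 2: {1, 2, 2} → 3 values.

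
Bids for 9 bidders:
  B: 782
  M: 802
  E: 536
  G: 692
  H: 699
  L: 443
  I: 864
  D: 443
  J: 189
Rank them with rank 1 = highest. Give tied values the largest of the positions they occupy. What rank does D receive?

8

Sorted (descending): 864, 802, 782, 699, 692, 536, 443, 443, 189
The 2 values of 443 occupy positions 7–8 → each gets rank 8.
D has value 443 → rank 8.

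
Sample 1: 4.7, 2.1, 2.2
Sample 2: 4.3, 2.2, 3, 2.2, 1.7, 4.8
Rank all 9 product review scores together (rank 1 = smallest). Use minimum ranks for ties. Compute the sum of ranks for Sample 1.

13

Sorted (ascending): 1.7, 2.1, 2.2, 2.2, 2.2, 3, 4.3, 4.7, 4.8
The 3 values of 2.2 occupy positions 3–5 → each gets rank 3.
Sample 1 values → pooled ranks: 4.7→8, 2.1→2, 2.2→3
Rank sum = 8 + 2 + 3 = 13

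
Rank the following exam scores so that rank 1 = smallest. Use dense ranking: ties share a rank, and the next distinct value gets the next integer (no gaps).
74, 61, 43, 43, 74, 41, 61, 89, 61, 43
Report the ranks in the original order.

Sorted (ascending): 41, 43, 43, 43, 61, 61, 61, 74, 74, 89
The 3 values of 43 share dense rank 2.
The 3 values of 61 share dense rank 3.
The 2 values of 74 share dense rank 4.
Remaining distinct values take the next consecutive integers.

4, 3, 2, 2, 4, 1, 3, 5, 3, 2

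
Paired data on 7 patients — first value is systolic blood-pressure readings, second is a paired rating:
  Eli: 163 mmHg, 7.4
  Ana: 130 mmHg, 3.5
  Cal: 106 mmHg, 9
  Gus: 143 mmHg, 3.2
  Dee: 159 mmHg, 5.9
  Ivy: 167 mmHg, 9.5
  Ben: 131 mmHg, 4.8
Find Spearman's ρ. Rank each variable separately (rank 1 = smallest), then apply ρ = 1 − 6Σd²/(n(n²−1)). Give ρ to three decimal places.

Ranks of variable 1: 6, 2, 1, 4, 5, 7, 3
Ranks of variable 2: 5, 2, 6, 1, 4, 7, 3
d = r₁ − r₂: 1, 0, -5, 3, 1, 0, 0
d²: 1, 0, 25, 9, 1, 0, 0; Σd² = 36
ρ = 1 − 6·36/(7·48) = 1 − 216/336 = 0.357

0.357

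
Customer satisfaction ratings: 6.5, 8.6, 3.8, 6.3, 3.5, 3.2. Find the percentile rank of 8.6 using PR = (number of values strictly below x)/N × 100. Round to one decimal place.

N = 6.
Strictly below 8.6: 5. Equal to 8.6: 1.
PR = 5/6 × 100 = 83.3

83.3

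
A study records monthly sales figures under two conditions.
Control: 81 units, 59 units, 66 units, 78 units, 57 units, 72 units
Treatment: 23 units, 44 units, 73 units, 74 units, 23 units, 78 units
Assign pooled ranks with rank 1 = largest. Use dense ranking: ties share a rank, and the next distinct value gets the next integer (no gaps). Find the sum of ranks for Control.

29

Sorted (descending): 81, 78, 78, 74, 73, 72, 66, 59, 57, 44, 23, 23
The 2 values of 78 share dense rank 2.
The 2 values of 23 share dense rank 10.
Remaining distinct values take the next consecutive integers.
Control values → pooled ranks: 81→1, 59→7, 66→6, 78→2, 57→8, 72→5
Rank sum = 1 + 7 + 6 + 2 + 8 + 5 = 29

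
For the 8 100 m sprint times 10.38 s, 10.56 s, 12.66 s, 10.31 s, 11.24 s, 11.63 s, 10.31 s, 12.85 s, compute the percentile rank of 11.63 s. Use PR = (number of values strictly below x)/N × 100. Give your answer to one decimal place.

N = 8.
Strictly below 11.63: 5. Equal to 11.63: 1.
PR = 5/8 × 100 = 62.5

62.5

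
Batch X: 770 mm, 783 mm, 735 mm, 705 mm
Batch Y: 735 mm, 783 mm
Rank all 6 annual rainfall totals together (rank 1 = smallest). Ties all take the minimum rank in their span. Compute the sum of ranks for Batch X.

Sorted (ascending): 705, 735, 735, 770, 783, 783
The 2 values of 735 occupy positions 2–3 → each gets rank 2.
The 2 values of 783 occupy positions 5–6 → each gets rank 5.
Batch X values → pooled ranks: 770→4, 783→5, 735→2, 705→1
Rank sum = 4 + 5 + 2 + 1 = 12

12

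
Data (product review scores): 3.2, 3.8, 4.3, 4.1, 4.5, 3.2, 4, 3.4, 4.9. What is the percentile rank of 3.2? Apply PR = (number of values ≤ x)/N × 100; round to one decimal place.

N = 9.
Strictly below 3.2: 0. Equal to 3.2: 2.
PR = 2/9 × 100 = 22.2

22.2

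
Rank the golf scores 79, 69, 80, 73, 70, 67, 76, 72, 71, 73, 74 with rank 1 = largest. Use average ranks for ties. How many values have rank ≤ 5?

Sorted (descending): 80, 79, 76, 74, 73, 73, 72, 71, 70, 69, 67
The 2 values of 73 occupy positions 5–6 → average rank (5+6)/2 = 5.5.
Ranks ≤ 5: {1, 2, 3, 4} → 4 values.

4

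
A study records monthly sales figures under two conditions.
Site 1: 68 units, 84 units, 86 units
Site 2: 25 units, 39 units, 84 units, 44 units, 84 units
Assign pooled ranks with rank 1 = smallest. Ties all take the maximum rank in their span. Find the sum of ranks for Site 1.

19

Sorted (ascending): 25, 39, 44, 68, 84, 84, 84, 86
The 3 values of 84 occupy positions 5–7 → each gets rank 7.
Site 1 values → pooled ranks: 68→4, 84→7, 86→8
Rank sum = 4 + 7 + 8 = 19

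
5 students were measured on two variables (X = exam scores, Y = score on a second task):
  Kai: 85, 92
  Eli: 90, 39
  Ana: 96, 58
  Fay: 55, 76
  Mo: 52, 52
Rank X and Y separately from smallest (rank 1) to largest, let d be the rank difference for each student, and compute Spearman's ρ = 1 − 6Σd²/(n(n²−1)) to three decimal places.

-0.100

Ranks of variable 1: 3, 4, 5, 2, 1
Ranks of variable 2: 5, 1, 3, 4, 2
d = r₁ − r₂: -2, 3, 2, -2, -1
d²: 4, 9, 4, 4, 1; Σd² = 22
ρ = 1 − 6·22/(5·24) = 1 − 132/120 = -0.100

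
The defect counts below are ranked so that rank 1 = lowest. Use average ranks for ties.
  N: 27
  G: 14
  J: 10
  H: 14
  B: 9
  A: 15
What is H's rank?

3.5

Sorted (ascending): 9, 10, 14, 14, 15, 27
The 2 values of 14 occupy positions 3–4 → average rank (3+4)/2 = 3.5.
H has value 14 → rank 3.5.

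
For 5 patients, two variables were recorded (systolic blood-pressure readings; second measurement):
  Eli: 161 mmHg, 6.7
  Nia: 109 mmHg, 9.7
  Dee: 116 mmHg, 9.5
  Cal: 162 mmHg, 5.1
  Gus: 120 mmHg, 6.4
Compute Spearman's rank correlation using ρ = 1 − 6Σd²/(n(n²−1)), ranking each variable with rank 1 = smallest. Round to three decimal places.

Ranks of variable 1: 4, 1, 2, 5, 3
Ranks of variable 2: 3, 5, 4, 1, 2
d = r₁ − r₂: 1, -4, -2, 4, 1
d²: 1, 16, 4, 16, 1; Σd² = 38
ρ = 1 − 6·38/(5·24) = 1 − 228/120 = -0.900

-0.900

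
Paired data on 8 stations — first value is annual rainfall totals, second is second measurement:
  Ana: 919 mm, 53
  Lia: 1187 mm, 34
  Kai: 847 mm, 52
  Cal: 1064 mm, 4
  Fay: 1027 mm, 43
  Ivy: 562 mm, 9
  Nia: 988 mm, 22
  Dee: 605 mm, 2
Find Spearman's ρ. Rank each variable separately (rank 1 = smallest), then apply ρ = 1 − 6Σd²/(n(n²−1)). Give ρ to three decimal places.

Ranks of variable 1: 4, 8, 3, 7, 6, 1, 5, 2
Ranks of variable 2: 8, 5, 7, 2, 6, 3, 4, 1
d = r₁ − r₂: -4, 3, -4, 5, 0, -2, 1, 1
d²: 16, 9, 16, 25, 0, 4, 1, 1; Σd² = 72
ρ = 1 − 6·72/(8·63) = 1 − 432/504 = 0.143

0.143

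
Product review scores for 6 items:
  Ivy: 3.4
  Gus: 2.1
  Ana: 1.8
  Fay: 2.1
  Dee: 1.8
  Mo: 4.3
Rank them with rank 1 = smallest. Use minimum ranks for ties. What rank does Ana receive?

1

Sorted (ascending): 1.8, 1.8, 2.1, 2.1, 3.4, 4.3
The 2 values of 1.8 occupy positions 1–2 → each gets rank 1.
The 2 values of 2.1 occupy positions 3–4 → each gets rank 3.
Ana has value 1.8 → rank 1.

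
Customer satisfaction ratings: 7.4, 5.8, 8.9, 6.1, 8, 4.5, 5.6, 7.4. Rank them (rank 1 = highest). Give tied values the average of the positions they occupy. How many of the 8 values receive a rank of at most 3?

Sorted (descending): 8.9, 8, 7.4, 7.4, 6.1, 5.8, 5.6, 4.5
The 2 values of 7.4 occupy positions 3–4 → average rank (3+4)/2 = 3.5.
Ranks ≤ 3: {1, 2} → 2 values.

2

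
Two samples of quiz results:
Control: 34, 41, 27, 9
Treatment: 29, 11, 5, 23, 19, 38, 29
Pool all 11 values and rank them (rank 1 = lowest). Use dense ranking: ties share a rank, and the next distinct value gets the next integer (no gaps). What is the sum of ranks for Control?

26

Sorted (ascending): 5, 9, 11, 19, 23, 27, 29, 29, 34, 38, 41
The 2 values of 29 share dense rank 7.
Remaining distinct values take the next consecutive integers.
Control values → pooled ranks: 34→8, 41→10, 27→6, 9→2
Rank sum = 8 + 10 + 6 + 2 = 26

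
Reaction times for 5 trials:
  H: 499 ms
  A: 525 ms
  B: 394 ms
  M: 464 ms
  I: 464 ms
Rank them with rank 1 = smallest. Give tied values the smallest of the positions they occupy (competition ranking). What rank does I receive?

2

Sorted (ascending): 394, 464, 464, 499, 525
The 2 values of 464 occupy positions 2–3 → each gets rank 2.
I has value 464 ms → rank 2.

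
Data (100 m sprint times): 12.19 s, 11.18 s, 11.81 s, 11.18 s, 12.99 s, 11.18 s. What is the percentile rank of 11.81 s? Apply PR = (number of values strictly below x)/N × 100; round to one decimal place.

50.0

N = 6.
Strictly below 11.81: 3. Equal to 11.81: 1.
PR = 3/6 × 100 = 50.0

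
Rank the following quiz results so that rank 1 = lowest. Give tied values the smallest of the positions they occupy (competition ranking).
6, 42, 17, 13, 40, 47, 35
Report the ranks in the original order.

Sorted (ascending): 6, 13, 17, 35, 40, 42, 47
No ties — each value takes its position as its rank.

1, 6, 3, 2, 5, 7, 4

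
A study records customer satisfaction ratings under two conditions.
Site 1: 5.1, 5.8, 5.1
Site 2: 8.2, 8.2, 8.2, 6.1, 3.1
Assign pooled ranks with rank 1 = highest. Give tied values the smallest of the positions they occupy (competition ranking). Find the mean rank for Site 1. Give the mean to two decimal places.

Sorted (descending): 8.2, 8.2, 8.2, 6.1, 5.8, 5.1, 5.1, 3.1
The 3 values of 8.2 occupy positions 1–3 → each gets rank 1.
The 2 values of 5.1 occupy positions 6–7 → each gets rank 6.
Site 1 values → pooled ranks: 5.1→6, 5.8→5, 5.1→6
Mean rank = (6 + 5 + 6) / 3 = 5.67

5.67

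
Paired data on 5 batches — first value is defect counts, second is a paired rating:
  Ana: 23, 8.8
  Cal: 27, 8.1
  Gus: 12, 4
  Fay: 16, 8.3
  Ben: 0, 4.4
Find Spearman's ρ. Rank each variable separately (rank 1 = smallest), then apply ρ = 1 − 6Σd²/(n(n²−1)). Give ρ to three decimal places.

Ranks of variable 1: 4, 5, 2, 3, 1
Ranks of variable 2: 5, 3, 1, 4, 2
d = r₁ − r₂: -1, 2, 1, -1, -1
d²: 1, 4, 1, 1, 1; Σd² = 8
ρ = 1 − 6·8/(5·24) = 1 − 48/120 = 0.600

0.600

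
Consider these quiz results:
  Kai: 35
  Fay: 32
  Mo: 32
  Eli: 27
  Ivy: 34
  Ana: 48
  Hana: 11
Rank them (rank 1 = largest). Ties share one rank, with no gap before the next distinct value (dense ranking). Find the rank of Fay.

Sorted (descending): 48, 35, 34, 32, 32, 27, 11
The 2 values of 32 share dense rank 4.
Remaining distinct values take the next consecutive integers.
Fay has value 32 → rank 4.

4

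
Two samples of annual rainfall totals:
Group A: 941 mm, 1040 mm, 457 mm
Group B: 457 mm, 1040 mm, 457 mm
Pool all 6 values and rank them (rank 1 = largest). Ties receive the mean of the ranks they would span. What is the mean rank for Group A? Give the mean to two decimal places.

3.17

Sorted (descending): 1040, 1040, 941, 457, 457, 457
The 2 values of 1040 occupy positions 1–2 → average rank (1+2)/2 = 1.5.
The 3 values of 457 occupy positions 4–6 → average rank 5.
Group A values → pooled ranks: 941→3, 1040→1.5, 457→5
Mean rank = (3 + 1.5 + 5) / 3 = 3.17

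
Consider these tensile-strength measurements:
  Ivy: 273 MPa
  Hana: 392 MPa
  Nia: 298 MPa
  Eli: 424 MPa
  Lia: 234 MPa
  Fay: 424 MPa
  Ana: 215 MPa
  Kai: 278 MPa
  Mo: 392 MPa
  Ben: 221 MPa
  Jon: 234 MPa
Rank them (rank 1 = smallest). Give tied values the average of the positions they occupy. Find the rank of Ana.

Sorted (ascending): 215, 221, 234, 234, 273, 278, 298, 392, 392, 424, 424
The 2 values of 234 occupy positions 3–4 → average rank (3+4)/2 = 3.5.
The 2 values of 392 occupy positions 8–9 → average rank (8+9)/2 = 8.5.
The 2 values of 424 occupy positions 10–11 → average rank (10+11)/2 = 10.5.
Ana has value 215 MPa → rank 1.

1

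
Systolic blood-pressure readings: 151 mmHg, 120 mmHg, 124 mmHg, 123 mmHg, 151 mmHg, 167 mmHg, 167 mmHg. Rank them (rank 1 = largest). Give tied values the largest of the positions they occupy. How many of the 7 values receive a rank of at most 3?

2

Sorted (descending): 167, 167, 151, 151, 124, 123, 120
The 2 values of 167 occupy positions 1–2 → each gets rank 2.
The 2 values of 151 occupy positions 3–4 → each gets rank 4.
Ranks ≤ 3: {2, 2} → 2 values.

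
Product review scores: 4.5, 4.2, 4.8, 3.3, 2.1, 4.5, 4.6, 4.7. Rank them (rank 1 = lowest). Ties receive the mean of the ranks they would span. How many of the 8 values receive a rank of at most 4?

3

Sorted (ascending): 2.1, 3.3, 4.2, 4.5, 4.5, 4.6, 4.7, 4.8
The 2 values of 4.5 occupy positions 4–5 → average rank (4+5)/2 = 4.5.
Ranks ≤ 4: {1, 2, 3} → 3 values.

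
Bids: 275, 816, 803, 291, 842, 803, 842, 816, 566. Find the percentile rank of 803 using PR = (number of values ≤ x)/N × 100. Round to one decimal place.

N = 9.
Strictly below 803: 3. Equal to 803: 2.
PR = 5/9 × 100 = 55.6

55.6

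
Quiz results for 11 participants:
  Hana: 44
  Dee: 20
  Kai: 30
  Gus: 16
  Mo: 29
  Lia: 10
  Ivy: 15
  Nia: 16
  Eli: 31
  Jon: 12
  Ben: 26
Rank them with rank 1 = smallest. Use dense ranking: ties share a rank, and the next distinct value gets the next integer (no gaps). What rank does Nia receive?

4

Sorted (ascending): 10, 12, 15, 16, 16, 20, 26, 29, 30, 31, 44
The 2 values of 16 share dense rank 4.
Remaining distinct values take the next consecutive integers.
Nia has value 16 → rank 4.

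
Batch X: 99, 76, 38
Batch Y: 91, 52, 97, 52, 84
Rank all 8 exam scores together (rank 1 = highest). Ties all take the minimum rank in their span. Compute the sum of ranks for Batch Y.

21

Sorted (descending): 99, 97, 91, 84, 76, 52, 52, 38
The 2 values of 52 occupy positions 6–7 → each gets rank 6.
Batch Y values → pooled ranks: 91→3, 52→6, 97→2, 52→6, 84→4
Rank sum = 3 + 6 + 2 + 6 + 4 = 21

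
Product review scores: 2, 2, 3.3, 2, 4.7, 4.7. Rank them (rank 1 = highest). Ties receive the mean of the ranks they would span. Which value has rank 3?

3.3

Sorted (descending): 4.7, 4.7, 3.3, 2, 2, 2
The 2 values of 4.7 occupy positions 1–2 → average rank (1+2)/2 = 1.5.
The 3 values of 2 occupy positions 4–6 → average rank 5.
Rank 3 → value 3.3.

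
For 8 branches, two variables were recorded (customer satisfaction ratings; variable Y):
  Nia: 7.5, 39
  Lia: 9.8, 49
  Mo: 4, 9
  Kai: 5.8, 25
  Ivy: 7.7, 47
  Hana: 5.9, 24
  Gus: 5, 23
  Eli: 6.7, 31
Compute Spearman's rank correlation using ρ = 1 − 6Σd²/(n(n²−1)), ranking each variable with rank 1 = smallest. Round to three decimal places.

0.976

Ranks of variable 1: 6, 8, 1, 3, 7, 4, 2, 5
Ranks of variable 2: 6, 8, 1, 4, 7, 3, 2, 5
d = r₁ − r₂: 0, 0, 0, -1, 0, 1, 0, 0
d²: 0, 0, 0, 1, 0, 1, 0, 0; Σd² = 2
ρ = 1 − 6·2/(8·63) = 1 − 12/504 = 0.976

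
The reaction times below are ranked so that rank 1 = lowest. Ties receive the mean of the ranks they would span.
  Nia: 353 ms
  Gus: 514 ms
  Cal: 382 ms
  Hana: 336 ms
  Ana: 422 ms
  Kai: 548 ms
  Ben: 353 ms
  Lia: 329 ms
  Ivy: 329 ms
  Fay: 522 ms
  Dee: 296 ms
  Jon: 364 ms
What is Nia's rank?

5.5

Sorted (ascending): 296, 329, 329, 336, 353, 353, 364, 382, 422, 514, 522, 548
The 2 values of 329 occupy positions 2–3 → average rank (2+3)/2 = 2.5.
The 2 values of 353 occupy positions 5–6 → average rank (5+6)/2 = 5.5.
Nia has value 353 ms → rank 5.5.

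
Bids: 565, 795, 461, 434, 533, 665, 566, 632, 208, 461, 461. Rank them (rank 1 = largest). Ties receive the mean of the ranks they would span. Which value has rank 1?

795

Sorted (descending): 795, 665, 632, 566, 565, 533, 461, 461, 461, 434, 208
The 3 values of 461 occupy positions 7–9 → average rank 8.
Rank 1 → value 795.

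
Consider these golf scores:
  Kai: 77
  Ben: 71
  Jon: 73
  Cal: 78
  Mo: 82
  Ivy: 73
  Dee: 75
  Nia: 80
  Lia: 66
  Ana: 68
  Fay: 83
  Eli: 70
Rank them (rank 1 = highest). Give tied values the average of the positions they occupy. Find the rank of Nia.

3

Sorted (descending): 83, 82, 80, 78, 77, 75, 73, 73, 71, 70, 68, 66
The 2 values of 73 occupy positions 7–8 → average rank (7+8)/2 = 7.5.
Nia has value 80 → rank 3.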